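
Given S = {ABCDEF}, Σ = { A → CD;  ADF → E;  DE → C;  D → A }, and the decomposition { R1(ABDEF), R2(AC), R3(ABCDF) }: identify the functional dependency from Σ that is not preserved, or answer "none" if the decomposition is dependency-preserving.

A → CD lies within R3.
ADF → E lies within R1.
DE → C: restricted closure across fragments reaches C.
D → A lies within R1.
Every dependency is enforceable on the fragments, so the decomposition is dependency-preserving.

none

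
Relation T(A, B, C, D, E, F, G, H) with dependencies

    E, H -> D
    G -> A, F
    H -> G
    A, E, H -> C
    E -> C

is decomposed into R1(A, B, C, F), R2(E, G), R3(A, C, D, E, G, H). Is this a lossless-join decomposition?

Chase test. Columns are A, B, C, D, E, F, G, H; row i has aⱼ where attribute j ∈ Ri, else bᵢⱼ.
Initial tableau (one row per fragment):
  row 1: a1 a2 a3 b14 b15 a6 b17 b18
  row 2: b21 b22 b23 b24 a5 b26 a7 b28
  row 3: a1 b32 a3 a4 a5 b36 a7 a8
Rows 2 and 3 agree on G; apply G→A, F and equate their A, F entries.
Rows 2 and 3 agree on E; apply E→C and equate their C entries.
No row becomes fully distinguished — the join is lossy.

No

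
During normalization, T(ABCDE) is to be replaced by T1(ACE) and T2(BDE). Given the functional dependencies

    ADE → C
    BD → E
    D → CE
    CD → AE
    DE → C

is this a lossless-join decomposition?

No

Common attributes: T1 ∩ T2 = {E}.
No dependency enlarges {E}, so (E)⁺ = {E}.
The closure contains neither all of T1 = {ACE} nor all of T2 = {BDE}, so the common attributes are not a superkey of either fragment. The join is lossy.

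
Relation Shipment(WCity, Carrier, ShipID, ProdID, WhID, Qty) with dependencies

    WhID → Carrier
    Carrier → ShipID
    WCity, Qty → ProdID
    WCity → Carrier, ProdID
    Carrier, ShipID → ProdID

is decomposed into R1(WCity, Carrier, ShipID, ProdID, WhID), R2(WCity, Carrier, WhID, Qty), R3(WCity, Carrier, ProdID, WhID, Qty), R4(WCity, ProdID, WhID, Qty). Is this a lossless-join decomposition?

Yes

Chase test. Columns are WCity, Carrier, ShipID, ProdID, WhID, Qty; row i has aⱼ where attribute j ∈ Ri, else bᵢⱼ.
Initial tableau (one row per fragment):
  row 1: a1 a2 a3 a4 a5 b16
  row 2: a1 a2 b23 b24 a5 a6
  row 3: a1 a2 b33 a4 a5 a6
  row 4: a1 b42 b43 a4 a5 a6
Rows 1 and 4 agree on WhID; apply WhID→Carrier and equate their Carrier entries.
Rows 1 and 2 agree on Carrier; apply Carrier→ShipID and equate their ShipID entries.
Rows 1 and 3 agree on Carrier; apply Carrier→ShipID and equate their ShipID entries.
Rows 1 and 4 agree on Carrier; apply Carrier→ShipID and equate their ShipID entries.
Rows 2 and 3 agree on WCity, Qty; apply WCity, Qty→ProdID and equate their ProdID entries.
Row 2 is now all distinguished symbols — the join is lossless.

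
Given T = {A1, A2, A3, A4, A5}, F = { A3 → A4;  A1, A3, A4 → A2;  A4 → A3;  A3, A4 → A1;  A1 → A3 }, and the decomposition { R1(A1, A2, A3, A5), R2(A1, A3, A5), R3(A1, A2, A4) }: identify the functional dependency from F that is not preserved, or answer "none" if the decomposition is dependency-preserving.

none

A3 → A4: restricted closure across fragments reaches A4.
A1, A3, A4 → A2: restricted closure across fragments reaches A2.
A4 → A3: restricted closure across fragments reaches A3.
A3, A4 → A1: restricted closure across fragments reaches A1.
A1 → A3 lies within R1.
Every dependency is enforceable on the fragments, so the decomposition is dependency-preserving.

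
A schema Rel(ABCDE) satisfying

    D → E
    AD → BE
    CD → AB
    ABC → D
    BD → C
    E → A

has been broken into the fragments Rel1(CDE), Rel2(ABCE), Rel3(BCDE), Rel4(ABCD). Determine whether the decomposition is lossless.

Yes

Chase test. Columns are ABCDE; row i has aⱼ where attribute j ∈ Reli, else bᵢⱼ.
Initial tableau (one row per fragment):
  row 1: b11 b12 a3 a4 a5
  row 2: a1 a2 a3 b24 a5
  row 3: b31 a2 a3 a4 a5
  row 4: a1 a2 a3 a4 b45
Rows 1 and 4 agree on D; apply D→E and equate their E entries.
Rows 1 and 3 agree on CD; apply CD→AB and equate their AB entries.
Rows 1 and 4 agree on CD; apply CD→AB and equate their AB entries.
Rows 1 and 2 agree on ABC; apply ABC→D and equate their D entries.
Row 1 is now all distinguished symbols — the join is lossless.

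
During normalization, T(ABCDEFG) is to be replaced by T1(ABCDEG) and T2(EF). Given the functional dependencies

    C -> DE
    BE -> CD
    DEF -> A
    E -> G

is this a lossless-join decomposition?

Common attributes: T1 ∩ T2 = {E}.
Closure of {E}: E → G applies, adding G. So (E)⁺ = {EG}.
The closure contains neither all of T1 = {ABCDEG} nor all of T2 = {EF}, so the common attributes are not a superkey of either fragment. The join is lossy.

No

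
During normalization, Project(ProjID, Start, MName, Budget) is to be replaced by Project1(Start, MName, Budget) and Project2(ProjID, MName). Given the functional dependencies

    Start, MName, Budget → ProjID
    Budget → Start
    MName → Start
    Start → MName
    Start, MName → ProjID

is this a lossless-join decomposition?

Yes

Common attributes: Project1 ∩ Project2 = {MName}.
Closure of {MName}: MName → Start applies, adding Start; Start, MName → ProjID applies, adding ProjID. So (MName)⁺ = {ProjID, Start, MName}.
This closure contains every attribute of Project2, so Project1 ∩ Project2 → Project2. The join is lossless.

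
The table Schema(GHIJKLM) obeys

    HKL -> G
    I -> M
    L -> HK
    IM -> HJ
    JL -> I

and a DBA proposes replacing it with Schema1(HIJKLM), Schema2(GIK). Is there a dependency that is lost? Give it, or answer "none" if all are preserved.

HKL -> G

Check HKL → G: no single fragment contains all of {GHKL}, and the restricted closure of {HKL} across the fragments never reaches {G}.
I → M is preserved.
L → HK is preserved.
IM → HJ is preserved.
JL → I is preserved.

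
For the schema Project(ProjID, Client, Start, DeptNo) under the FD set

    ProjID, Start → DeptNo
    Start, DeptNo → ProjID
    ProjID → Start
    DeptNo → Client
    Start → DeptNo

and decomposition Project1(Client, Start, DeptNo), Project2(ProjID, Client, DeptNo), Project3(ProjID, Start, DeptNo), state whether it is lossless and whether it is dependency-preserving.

Lossless test (chase): Rows 1 and 3 agree on Start, DeptNo; apply Start, DeptNo→ProjID and equate their ProjID entries. Rows 1 and 2 agree on ProjID; apply ProjID→Start and equate their Start entries. Rows 1 and 3 agree on DeptNo; apply DeptNo→Client and equate their Client entries. Row 1 is now all distinguished symbols — the join is lossless.
Dependency preservation: every FD's attributes lie within a single fragment, so each can be enforced locally — preserved.

lossless and dependency-preserving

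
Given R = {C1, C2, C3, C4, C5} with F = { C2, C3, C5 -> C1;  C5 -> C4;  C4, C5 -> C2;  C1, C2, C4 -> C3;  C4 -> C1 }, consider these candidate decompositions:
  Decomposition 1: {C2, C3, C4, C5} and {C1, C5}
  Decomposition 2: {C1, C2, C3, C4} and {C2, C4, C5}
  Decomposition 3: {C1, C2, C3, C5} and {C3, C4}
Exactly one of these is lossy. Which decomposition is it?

Decomposition 1: common = {C5}, closure = {C1, C2, C3, C4, C5} → lossless.
Decomposition 2: common = {C2, C4}, closure = {C1, C2, C3, C4} → lossless.
Decomposition 3: common = {C3}, closure = {C3} → lossy.

Decomposition 3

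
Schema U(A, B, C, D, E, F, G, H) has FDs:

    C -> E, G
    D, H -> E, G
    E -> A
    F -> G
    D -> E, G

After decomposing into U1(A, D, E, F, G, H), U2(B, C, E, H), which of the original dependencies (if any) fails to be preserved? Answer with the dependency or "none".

Check C → E, G: no single fragment contains all of {C, E, G}, and the restricted closure of {C} across the fragments never reaches {E, G}.
D, H → E, G is preserved.
E → A is preserved.
F → G is preserved.
D → E, G is preserved.

C -> E, G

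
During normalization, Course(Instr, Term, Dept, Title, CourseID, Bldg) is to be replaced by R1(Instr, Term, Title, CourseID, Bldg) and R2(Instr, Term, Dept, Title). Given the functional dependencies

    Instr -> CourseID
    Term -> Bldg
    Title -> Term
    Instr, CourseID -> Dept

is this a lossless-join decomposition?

Yes

Common attributes: R1 ∩ R2 = {Instr, Term, Title}.
Closure of {Instr, Term, Title}: Instr → CourseID applies, adding CourseID; Term → Bldg applies, adding Bldg; Instr, CourseID → Dept applies, adding Dept. So (Instr, Term, Title)⁺ = {Instr, Term, Dept, Title, CourseID, Bldg}.
This closure contains every attribute of R1, so R1 ∩ R2 → R1. The join is lossless.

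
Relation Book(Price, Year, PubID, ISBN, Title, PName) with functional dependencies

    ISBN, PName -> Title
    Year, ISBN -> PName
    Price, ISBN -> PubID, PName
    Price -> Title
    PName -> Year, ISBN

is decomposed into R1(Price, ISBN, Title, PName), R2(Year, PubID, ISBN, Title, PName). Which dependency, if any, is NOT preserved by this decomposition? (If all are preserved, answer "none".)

Check Price, ISBN → PubID, PName: no single fragment contains all of {Price, PubID, ISBN, PName}, and the restricted closure of {Price, ISBN} across the fragments never reaches {PubID, PName}.
ISBN, PName → Title is preserved.
Year, ISBN → PName is preserved.
Price → Title is preserved.
PName → Year, ISBN is preserved.

Price, ISBN -> PubID, PName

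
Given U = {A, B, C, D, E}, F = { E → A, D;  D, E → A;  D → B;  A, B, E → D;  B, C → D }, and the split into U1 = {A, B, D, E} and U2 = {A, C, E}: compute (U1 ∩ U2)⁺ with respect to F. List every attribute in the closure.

A, B, D, E

U1 ∩ U2 = {A, E}.
E → A, D applies, adding D
D → B applies, adding B
Closure: {A, B, D, E}.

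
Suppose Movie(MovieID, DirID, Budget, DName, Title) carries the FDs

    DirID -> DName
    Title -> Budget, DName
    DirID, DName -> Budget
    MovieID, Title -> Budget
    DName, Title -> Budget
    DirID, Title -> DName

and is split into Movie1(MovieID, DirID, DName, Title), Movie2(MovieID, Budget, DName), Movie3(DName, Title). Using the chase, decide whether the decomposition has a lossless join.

Chase test. Columns are MovieID, DirID, Budget, DName, Title; row i has aⱼ where attribute j ∈ Moviei, else bᵢⱼ.
Initial tableau (one row per fragment):
  row 1: a1 a2 b13 a4 a5
  row 2: a1 b22 a3 a4 b25
  row 3: b31 b32 b33 a4 a5
Rows 1 and 3 agree on Title; apply Title→Budget, DName and equate their Budget, DName entries.
No row becomes fully distinguished — the join is lossy.

No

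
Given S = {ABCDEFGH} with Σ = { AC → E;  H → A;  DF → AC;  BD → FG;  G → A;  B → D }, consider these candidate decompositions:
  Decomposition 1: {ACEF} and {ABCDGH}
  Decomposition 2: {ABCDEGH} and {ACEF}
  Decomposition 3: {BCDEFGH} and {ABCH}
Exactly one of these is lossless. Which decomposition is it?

Decomposition 1: common = {AC}, closure = {ACE} → lossy.
Decomposition 2: common = {ACE}, closure = {ACE} → lossy.
Decomposition 3: common = {BCH}, closure = {ABCDEFGH} → lossless.

Decomposition 3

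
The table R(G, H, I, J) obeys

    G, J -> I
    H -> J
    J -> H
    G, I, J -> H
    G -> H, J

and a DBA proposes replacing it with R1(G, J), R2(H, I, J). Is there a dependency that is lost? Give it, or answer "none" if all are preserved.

G, J -> I

Check G, J → I: no single fragment contains all of {G, I, J}, and the restricted closure of {G, J} across the fragments never reaches {I}.
H → J is preserved.
J → H is preserved.
G, I, J → H is preserved.
G → H, J is preserved.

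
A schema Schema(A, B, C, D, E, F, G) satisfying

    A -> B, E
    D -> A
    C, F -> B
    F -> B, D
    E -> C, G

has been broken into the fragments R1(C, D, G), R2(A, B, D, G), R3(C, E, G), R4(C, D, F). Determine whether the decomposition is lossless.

No

Chase test. Columns are A, B, C, D, E, F, G; row i has aⱼ where attribute j ∈ Ri, else bᵢⱼ.
Initial tableau (one row per fragment):
  row 1: b11 b12 a3 a4 b15 b16 a7
  row 2: a1 a2 b23 a4 b25 b26 a7
  row 3: b31 b32 a3 b34 a5 b36 a7
  row 4: b41 b42 a3 a4 b45 a6 b47
Rows 1 and 2 agree on D; apply D→A and equate their A entries.
Rows 1 and 4 agree on D; apply D→A and equate their A entries.
Rows 1 and 2 agree on A; apply A→B, E and equate their B, E entries.
Rows 1 and 4 agree on A; apply A→B, E and equate their B, E entries.
Rows 1 and 2 agree on E; apply E→C, G and equate their C, G entries.
Rows 1 and 4 agree on E; apply E→C, G and equate their C, G entries.
No row becomes fully distinguished — the join is lossy.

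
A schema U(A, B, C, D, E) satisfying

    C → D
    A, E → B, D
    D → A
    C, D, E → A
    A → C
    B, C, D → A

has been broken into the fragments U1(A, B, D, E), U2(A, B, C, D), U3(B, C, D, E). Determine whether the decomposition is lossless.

Chase test. Columns are A, B, C, D, E; row i has aⱼ where attribute j ∈ Ui, else bᵢⱼ.
Initial tableau (one row per fragment):
  row 1: a1 a2 b13 a4 a5
  row 2: a1 a2 a3 a4 b25
  row 3: b31 a2 a3 a4 a5
Rows 1 and 3 agree on D; apply D→A and equate their A entries.
Rows 1 and 2 agree on A; apply A→C and equate their C entries.
Row 1 is now all distinguished symbols — the join is lossless.

Yes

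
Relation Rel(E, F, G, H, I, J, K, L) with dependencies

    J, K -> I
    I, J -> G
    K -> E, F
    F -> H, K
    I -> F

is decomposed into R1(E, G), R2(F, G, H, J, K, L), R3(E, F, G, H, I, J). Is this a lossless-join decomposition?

Yes

Chase test. Columns are E, F, G, H, I, J, K, L; row i has aⱼ where attribute j ∈ Ri, else bᵢⱼ.
Initial tableau (one row per fragment):
  row 1: a1 b12 a3 b14 b15 b16 b17 b18
  row 2: b21 a2 a3 a4 b25 a6 a7 a8
  row 3: a1 a2 a3 a4 a5 a6 b37 b38
Rows 2 and 3 agree on F; apply F→H, K and equate their H, K entries.
Rows 2 and 3 agree on J, K; apply J, K→I and equate their I entries.
Rows 2 and 3 agree on K; apply K→E, F and equate their E, F entries.
Row 2 is now all distinguished symbols — the join is lossless.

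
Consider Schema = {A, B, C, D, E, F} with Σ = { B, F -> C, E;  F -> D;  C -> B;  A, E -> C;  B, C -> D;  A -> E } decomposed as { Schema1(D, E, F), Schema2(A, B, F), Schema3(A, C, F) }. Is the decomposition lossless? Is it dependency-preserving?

Lossless test (chase): Rows 1 and 2 agree on F; apply F→D and equate their D entries. Rows 1 and 3 agree on F; apply F→D and equate their D entries. Rows 2 and 3 agree on A; apply A→E and equate their E entries. Rows 2 and 3 agree on A, E; apply A, E→C and equate their C entries. Rows 2 and 3 agree on C; apply C→B and equate their B entries. No row becomes fully distinguished — the join is lossy.
Dependency preservation: the restricted closure of {B, F} across the fragments never reaches {C, E}, so B, F → C, E cannot be enforced without a join — not preserved.

lossy and not dependency-preserving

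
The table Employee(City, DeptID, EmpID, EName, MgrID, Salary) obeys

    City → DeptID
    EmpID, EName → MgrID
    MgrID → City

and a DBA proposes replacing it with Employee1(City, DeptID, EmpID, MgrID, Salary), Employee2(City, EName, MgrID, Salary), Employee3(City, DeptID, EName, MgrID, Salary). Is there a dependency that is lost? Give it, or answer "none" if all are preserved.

EmpID, EName → MgrID

Check EmpID, EName → MgrID: no single fragment contains all of {EmpID, EName, MgrID}, and the restricted closure of {EmpID, EName} across the fragments never reaches {MgrID}.
City → DeptID is preserved.
MgrID → City is preserved.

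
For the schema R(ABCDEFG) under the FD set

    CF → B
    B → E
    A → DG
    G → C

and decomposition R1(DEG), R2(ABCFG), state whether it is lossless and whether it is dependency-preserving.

lossy and not dependency-preserving

Lossless test: (G)⁺ = {CG}, which is a superkey of neither fragment — lossy.
Dependency preservation: the restricted closure of {B} across the fragments never reaches {E}, so B → E cannot be enforced without a join — not preserved.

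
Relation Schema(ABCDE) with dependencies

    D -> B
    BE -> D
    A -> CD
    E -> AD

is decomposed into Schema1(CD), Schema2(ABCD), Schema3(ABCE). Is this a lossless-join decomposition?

Chase test. Columns are ABCDE; row i has aⱼ where attribute j ∈ Schemai, else bᵢⱼ.
Initial tableau (one row per fragment):
  row 1: b11 b12 a3 a4 b15
  row 2: a1 a2 a3 a4 b25
  row 3: a1 a2 a3 b34 a5
Rows 1 and 2 agree on D; apply D→B and equate their B entries.
Rows 2 and 3 agree on A; apply A→CD and equate their CD entries.
Row 3 is now all distinguished symbols — the join is lossless.

Yes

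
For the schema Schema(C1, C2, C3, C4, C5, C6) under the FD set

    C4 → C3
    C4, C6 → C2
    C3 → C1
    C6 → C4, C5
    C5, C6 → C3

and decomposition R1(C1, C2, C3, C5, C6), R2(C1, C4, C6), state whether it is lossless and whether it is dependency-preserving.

lossless but not dependency-preserving

Lossless test: (C1, C6)⁺ = {C1, C2, C3, C4, C5, C6}, which contains all of one fragment — lossless.
Dependency preservation: the restricted closure of {C4} across the fragments never reaches {C3}, so C4 → C3 cannot be enforced without a join — not preserved.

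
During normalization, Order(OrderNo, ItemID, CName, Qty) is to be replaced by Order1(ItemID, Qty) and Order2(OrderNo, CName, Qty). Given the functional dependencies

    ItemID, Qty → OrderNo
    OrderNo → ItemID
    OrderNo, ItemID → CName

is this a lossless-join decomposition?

Common attributes: Order1 ∩ Order2 = {Qty}.
No dependency enlarges {Qty}, so (Qty)⁺ = {Qty}.
The closure contains neither all of Order1 = {ItemID, Qty} nor all of Order2 = {OrderNo, CName, Qty}, so the common attributes are not a superkey of either fragment. The join is lossy.

No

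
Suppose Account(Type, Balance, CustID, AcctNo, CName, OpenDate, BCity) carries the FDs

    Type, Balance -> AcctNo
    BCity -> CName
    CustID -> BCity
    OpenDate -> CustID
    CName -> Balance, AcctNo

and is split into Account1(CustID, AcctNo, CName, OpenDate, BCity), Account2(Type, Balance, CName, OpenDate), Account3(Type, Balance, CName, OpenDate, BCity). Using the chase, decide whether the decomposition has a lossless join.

Yes

Chase test. Columns are Type, Balance, CustID, AcctNo, CName, OpenDate, BCity; row i has aⱼ where attribute j ∈ Accounti, else bᵢⱼ.
Initial tableau (one row per fragment):
  row 1: b11 b12 a3 a4 a5 a6 a7
  row 2: a1 a2 b23 b24 a5 a6 b27
  row 3: a1 a2 b33 b34 a5 a6 a7
Rows 2 and 3 agree on Type, Balance; apply Type, Balance→AcctNo and equate their AcctNo entries.
Rows 1 and 2 agree on OpenDate; apply OpenDate→CustID and equate their CustID entries.
Rows 1 and 3 agree on OpenDate; apply OpenDate→CustID and equate their CustID entries.
Rows 1 and 2 agree on CName; apply CName→Balance, AcctNo and equate their Balance, AcctNo entries.
Rows 1 and 2 agree on CustID; apply CustID→BCity and equate their BCity entries.
Row 2 is now all distinguished symbols — the join is lossless.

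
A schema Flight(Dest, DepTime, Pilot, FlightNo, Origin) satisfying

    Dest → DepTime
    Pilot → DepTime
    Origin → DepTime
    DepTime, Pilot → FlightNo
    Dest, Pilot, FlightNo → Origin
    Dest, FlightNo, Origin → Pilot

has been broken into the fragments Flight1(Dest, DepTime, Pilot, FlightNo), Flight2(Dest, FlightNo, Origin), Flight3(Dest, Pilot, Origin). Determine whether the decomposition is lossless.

Yes

Chase test. Columns are Dest, DepTime, Pilot, FlightNo, Origin; row i has aⱼ where attribute j ∈ Flighti, else bᵢⱼ.
Initial tableau (one row per fragment):
  row 1: a1 a2 a3 a4 b15
  row 2: a1 b22 b23 a4 a5
  row 3: a1 b32 a3 b34 a5
Rows 1 and 2 agree on Dest; apply Dest→DepTime and equate their DepTime entries.
Rows 1 and 3 agree on Dest; apply Dest→DepTime and equate their DepTime entries.
Rows 1 and 3 agree on DepTime, Pilot; apply DepTime, Pilot→FlightNo and equate their FlightNo entries.
Rows 1 and 3 agree on Dest, Pilot, FlightNo; apply Dest, Pilot, FlightNo→Origin and equate their Origin entries.
Rows 1 and 2 agree on Dest, FlightNo, Origin; apply Dest, FlightNo, Origin→Pilot and equate their Pilot entries.
Row 1 is now all distinguished symbols — the join is lossless.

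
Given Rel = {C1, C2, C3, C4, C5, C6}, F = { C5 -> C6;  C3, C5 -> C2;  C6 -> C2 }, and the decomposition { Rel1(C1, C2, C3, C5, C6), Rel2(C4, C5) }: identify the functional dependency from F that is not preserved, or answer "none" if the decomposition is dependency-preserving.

none

C5 → C6 lies within Rel1.
C3, C5 → C2 lies within Rel1.
C6 → C2 lies within Rel1.
Every dependency is enforceable on the fragments, so the decomposition is dependency-preserving.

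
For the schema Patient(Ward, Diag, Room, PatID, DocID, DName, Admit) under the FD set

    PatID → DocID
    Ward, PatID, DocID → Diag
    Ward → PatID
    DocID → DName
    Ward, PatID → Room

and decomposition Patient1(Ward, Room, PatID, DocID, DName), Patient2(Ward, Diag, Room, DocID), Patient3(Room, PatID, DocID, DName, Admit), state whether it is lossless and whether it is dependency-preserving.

lossy but dependency-preserving

Lossless test (chase): Rows 1 and 2 agree on Ward; apply Ward→PatID and equate their PatID entries. Rows 1 and 2 agree on DocID; apply DocID→DName and equate their DName entries. Rows 1 and 2 agree on Ward, PatID, DocID; apply Ward, PatID, DocID→Diag and equate their Diag entries. No row becomes fully distinguished — the join is lossy.
Dependency preservation: Ward, PatID, DocID → Diag is not contained in any single fragment, but the restricted closure of its left-hand side across the fragments still reaches the right-hand side; the remaining FDs each lie inside some fragment. All dependencies are preserved.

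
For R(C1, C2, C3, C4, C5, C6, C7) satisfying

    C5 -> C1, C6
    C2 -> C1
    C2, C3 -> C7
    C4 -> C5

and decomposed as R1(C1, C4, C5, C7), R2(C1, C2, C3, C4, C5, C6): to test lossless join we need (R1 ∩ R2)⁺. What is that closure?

R1 ∩ R2 = {C1, C4, C5}.
C5 → C1, C6 applies, adding C6
Closure: {C1, C4, C5, C6}.

C1, C4, C5, C6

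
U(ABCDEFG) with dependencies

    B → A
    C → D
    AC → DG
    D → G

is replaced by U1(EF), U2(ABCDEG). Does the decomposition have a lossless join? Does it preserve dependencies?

lossy but dependency-preserving

Lossless test: (E)⁺ = {E}, which is a superkey of neither fragment — lossy.
Dependency preservation: every FD's attributes lie within a single fragment, so each can be enforced locally — preserved.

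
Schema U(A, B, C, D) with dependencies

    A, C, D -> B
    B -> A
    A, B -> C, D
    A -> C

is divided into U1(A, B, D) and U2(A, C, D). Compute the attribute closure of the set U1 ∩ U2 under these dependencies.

U1 ∩ U2 = {A, D}.
A → C applies, adding C
A, C, D → B applies, adding B
Closure: {A, B, C, D}.

A, B, C, D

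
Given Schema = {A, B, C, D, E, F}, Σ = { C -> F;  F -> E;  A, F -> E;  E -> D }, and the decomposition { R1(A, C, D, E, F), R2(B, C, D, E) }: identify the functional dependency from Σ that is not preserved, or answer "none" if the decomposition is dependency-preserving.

none

C → F lies within R1.
F → E lies within R1.
A, F → E lies within R1.
E → D lies within R1.
Every dependency is enforceable on the fragments, so the decomposition is dependency-preserving.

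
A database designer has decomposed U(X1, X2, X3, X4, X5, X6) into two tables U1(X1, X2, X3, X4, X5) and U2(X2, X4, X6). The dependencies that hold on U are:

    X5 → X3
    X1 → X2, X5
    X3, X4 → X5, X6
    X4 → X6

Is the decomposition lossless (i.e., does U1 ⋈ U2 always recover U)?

Common attributes: U1 ∩ U2 = {X2, X4}.
Closure of {X2, X4}: X4 → X6 applies, adding X6. So (X2, X4)⁺ = {X2, X4, X6}.
This closure contains every attribute of U2, so U1 ∩ U2 → U2. The join is lossless.

Yes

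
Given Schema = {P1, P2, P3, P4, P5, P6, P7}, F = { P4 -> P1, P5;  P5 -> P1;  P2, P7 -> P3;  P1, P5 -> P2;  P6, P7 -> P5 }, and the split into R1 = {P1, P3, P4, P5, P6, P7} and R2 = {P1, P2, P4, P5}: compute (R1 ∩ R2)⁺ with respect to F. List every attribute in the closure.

P1, P2, P4, P5

R1 ∩ R2 = {P1, P4, P5}.
P1, P5 → P2 applies, adding P2
Closure: {P1, P2, P4, P5}.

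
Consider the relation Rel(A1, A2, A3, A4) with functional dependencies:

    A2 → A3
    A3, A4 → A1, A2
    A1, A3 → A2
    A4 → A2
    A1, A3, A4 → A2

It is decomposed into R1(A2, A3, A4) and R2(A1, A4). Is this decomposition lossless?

Common attributes: R1 ∩ R2 = {A4}.
Closure of {A4}: A4 → A2 applies, adding A2; A2 → A3 applies, adding A3; A3, A4 → A1, A2 applies, adding A1. So (A4)⁺ = {A1, A2, A3, A4}.
This closure contains every attribute of R1, so R1 ∩ R2 → R1. The join is lossless.

Yes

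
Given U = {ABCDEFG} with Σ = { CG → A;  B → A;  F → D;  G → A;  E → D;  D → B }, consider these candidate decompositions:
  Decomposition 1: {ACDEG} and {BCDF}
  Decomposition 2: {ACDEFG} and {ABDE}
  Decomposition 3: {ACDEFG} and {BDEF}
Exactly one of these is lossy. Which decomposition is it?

Decomposition 1

Decomposition 1: common = {CD}, closure = {ABCD} → lossy.
Decomposition 2: common = {ADE}, closure = {ABDE} → lossless.
Decomposition 3: common = {DEF}, closure = {ABDEF} → lossless.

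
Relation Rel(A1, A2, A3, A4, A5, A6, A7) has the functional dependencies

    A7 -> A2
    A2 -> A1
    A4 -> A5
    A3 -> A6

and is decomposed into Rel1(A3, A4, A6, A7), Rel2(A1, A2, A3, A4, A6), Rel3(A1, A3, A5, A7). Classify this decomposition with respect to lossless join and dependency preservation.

Lossless test (chase): Rows 1 and 3 agree on A7; apply A7→A2 and equate their A2 entries. Rows 1 and 3 agree on A2; apply A2→A1 and equate their A1 entries. Rows 1 and 2 agree on A4; apply A4→A5 and equate their A5 entries. Rows 1 and 3 agree on A3; apply A3→A6 and equate their A6 entries. No row becomes fully distinguished — the join is lossy.
Dependency preservation: the restricted closure of {A7} across the fragments never reaches {A2}, so A7 → A2 cannot be enforced without a join — not preserved.

lossy and not dependency-preserving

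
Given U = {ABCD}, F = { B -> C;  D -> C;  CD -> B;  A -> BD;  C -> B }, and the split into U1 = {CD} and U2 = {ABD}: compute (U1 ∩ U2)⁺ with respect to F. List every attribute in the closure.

U1 ∩ U2 = {D}.
D → C applies, adding C
CD → B applies, adding B
Closure: {BCD}.

BCD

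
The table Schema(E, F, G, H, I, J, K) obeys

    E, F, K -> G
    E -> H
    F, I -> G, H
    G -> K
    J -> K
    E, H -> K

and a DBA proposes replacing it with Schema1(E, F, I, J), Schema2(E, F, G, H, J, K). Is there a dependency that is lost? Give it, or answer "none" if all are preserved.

Check F, I → G, H: no single fragment contains all of {F, G, H, I}, and the restricted closure of {F, I} across the fragments never reaches {G, H}.
E, F, K → G is preserved.
E → H is preserved.
G → K is preserved.
J → K is preserved.
E, H → K is preserved.

F, I -> G, H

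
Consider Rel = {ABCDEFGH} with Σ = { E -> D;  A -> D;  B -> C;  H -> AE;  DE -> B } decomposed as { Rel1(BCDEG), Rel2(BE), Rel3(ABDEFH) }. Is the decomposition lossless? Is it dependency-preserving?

lossy but dependency-preserving

Lossless test (chase): Rows 1 and 2 agree on E; apply E→D and equate their D entries. Rows 1 and 2 agree on B; apply B→C and equate their C entries. Rows 1 and 3 agree on B; apply B→C and equate their C entries. No row becomes fully distinguished — the join is lossy.
Dependency preservation: every FD's attributes lie within a single fragment, so each can be enforced locally — preserved.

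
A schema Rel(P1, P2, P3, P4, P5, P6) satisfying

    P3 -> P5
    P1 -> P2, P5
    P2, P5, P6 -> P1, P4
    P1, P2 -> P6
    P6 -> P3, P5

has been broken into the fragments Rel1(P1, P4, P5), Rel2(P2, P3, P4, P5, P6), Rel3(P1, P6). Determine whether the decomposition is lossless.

No

Chase test. Columns are P1, P2, P3, P4, P5, P6; row i has aⱼ where attribute j ∈ Reli, else bᵢⱼ.
Initial tableau (one row per fragment):
  row 1: a1 b12 b13 a4 a5 b16
  row 2: b21 a2 a3 a4 a5 a6
  row 3: a1 b32 b33 b34 b35 a6
Rows 1 and 3 agree on P1; apply P1→P2, P5 and equate their P2, P5 entries.
Rows 1 and 3 agree on P1, P2; apply P1, P2→P6 and equate their P6 entries.
Rows 1 and 2 agree on P6; apply P6→P3, P5 and equate their P3, P5 entries.
Rows 1 and 3 agree on P6; apply P6→P3, P5 and equate their P3, P5 entries.
Rows 1 and 3 agree on P2, P5, P6; apply P2, P5, P6→P1, P4 and equate their P1, P4 entries.
No row becomes fully distinguished — the join is lossy.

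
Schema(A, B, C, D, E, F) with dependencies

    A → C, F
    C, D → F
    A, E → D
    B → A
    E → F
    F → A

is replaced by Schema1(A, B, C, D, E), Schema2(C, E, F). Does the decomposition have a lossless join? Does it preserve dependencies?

lossless but not dependency-preserving

Lossless test: (C, E)⁺ = {A, C, D, E, F}, which contains all of one fragment — lossless.
Dependency preservation: the restricted closure of {A} across the fragments never reaches {C, F}, so A → C, F cannot be enforced without a join — not preserved.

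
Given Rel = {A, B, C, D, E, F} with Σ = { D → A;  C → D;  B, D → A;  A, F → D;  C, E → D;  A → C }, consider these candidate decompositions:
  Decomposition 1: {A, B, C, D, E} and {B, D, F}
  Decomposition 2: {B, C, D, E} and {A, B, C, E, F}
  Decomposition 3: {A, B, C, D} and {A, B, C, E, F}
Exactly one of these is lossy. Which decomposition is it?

Decomposition 1: common = {B, D}, closure = {A, B, C, D} → lossy.
Decomposition 2: common = {B, C, E}, closure = {A, B, C, D, E} → lossless.
Decomposition 3: common = {A, B, C}, closure = {A, B, C, D} → lossless.

Decomposition 1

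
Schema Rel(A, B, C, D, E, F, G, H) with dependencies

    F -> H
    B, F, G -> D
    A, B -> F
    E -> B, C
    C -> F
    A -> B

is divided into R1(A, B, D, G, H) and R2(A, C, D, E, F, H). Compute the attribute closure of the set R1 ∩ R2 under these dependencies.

R1 ∩ R2 = {A, D, H}.
A → B applies, adding B
A, B → F applies, adding F
Closure: {A, B, D, F, H}.

A, B, D, F, H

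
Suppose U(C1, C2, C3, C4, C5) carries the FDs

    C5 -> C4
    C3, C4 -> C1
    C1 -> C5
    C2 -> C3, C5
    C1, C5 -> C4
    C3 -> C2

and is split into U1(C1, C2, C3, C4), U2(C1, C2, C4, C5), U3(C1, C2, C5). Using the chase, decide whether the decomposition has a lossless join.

Chase test. Columns are C1, C2, C3, C4, C5; row i has aⱼ where attribute j ∈ Ui, else bᵢⱼ.
Initial tableau (one row per fragment):
  row 1: a1 a2 a3 a4 b15
  row 2: a1 a2 b23 a4 a5
  row 3: a1 a2 b33 b34 a5
Rows 2 and 3 agree on C5; apply C5→C4 and equate their C4 entries.
Rows 1 and 2 agree on C1; apply C1→C5 and equate their C5 entries.
Rows 1 and 2 agree on C2; apply C2→C3, C5 and equate their C3, C5 entries.
Rows 1 and 3 agree on C2; apply C2→C3, C5 and equate their C3, C5 entries.
Row 1 is now all distinguished symbols — the join is lossless.

Yes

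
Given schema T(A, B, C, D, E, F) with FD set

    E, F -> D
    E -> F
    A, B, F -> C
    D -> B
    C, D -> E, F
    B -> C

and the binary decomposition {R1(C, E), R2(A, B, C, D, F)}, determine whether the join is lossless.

Common attributes: R1 ∩ R2 = {C}.
No dependency enlarges {C}, so (C)⁺ = {C}.
The closure contains neither all of R1 = {C, E} nor all of R2 = {A, B, C, D, F}, so the common attributes are not a superkey of either fragment. The join is lossy.

No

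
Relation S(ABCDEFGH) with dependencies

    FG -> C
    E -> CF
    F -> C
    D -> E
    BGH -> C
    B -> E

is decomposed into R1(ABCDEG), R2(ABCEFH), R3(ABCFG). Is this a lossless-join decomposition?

No

Chase test. Columns are ABCDEFGH; row i has aⱼ where attribute j ∈ Ri, else bᵢⱼ.
Initial tableau (one row per fragment):
  row 1: a1 a2 a3 a4 a5 b16 a7 b18
  row 2: a1 a2 a3 b24 a5 a6 b27 a8
  row 3: a1 a2 a3 b34 b35 a6 a7 b38
Rows 1 and 2 agree on E; apply E→CF and equate their CF entries.
Rows 1 and 3 agree on B; apply B→E and equate their E entries.
No row becomes fully distinguished — the join is lossy.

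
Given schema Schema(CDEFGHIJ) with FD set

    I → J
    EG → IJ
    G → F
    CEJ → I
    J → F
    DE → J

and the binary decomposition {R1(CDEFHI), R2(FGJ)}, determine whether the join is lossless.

Common attributes: R1 ∩ R2 = {F}.
No dependency enlarges {F}, so (F)⁺ = {F}.
The closure contains neither all of R1 = {CDEFHI} nor all of R2 = {FGJ}, so the common attributes are not a superkey of either fragment. The join is lossy.

No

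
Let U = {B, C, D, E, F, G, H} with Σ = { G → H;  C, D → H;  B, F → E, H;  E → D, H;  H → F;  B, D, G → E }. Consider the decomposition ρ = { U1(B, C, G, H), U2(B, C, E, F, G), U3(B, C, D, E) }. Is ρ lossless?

Chase test. Columns are B, C, D, E, F, G, H; row i has aⱼ where attribute j ∈ Ui, else bᵢⱼ.
Initial tableau (one row per fragment):
  row 1: a1 a2 b13 b14 b15 a6 a7
  row 2: a1 a2 b23 a4 a5 a6 b27
  row 3: a1 a2 a3 a4 b35 b36 b37
Rows 1 and 2 agree on G; apply G→H and equate their H entries.
Rows 2 and 3 agree on E; apply E→D, H and equate their D, H entries.
Rows 1 and 2 agree on H; apply H→F and equate their F entries.
Rows 1 and 3 agree on H; apply H→F and equate their F entries.
Rows 1 and 2 agree on B, F; apply B, F→E, H and equate their E, H entries.
Rows 1 and 2 agree on E; apply E→D, H and equate their D, H entries.
Row 1 is now all distinguished symbols — the join is lossless.

Yes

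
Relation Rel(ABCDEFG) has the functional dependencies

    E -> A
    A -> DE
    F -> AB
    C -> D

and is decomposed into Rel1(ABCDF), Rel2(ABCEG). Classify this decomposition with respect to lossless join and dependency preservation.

Lossless test: (ABC)⁺ = {ABCDE}, which is a superkey of neither fragment — lossy.
Dependency preservation: A → DE is not contained in any single fragment, but the restricted closure of its left-hand side across the fragments still reaches the right-hand side; the remaining FDs each lie inside some fragment. All dependencies are preserved.

lossy but dependency-preserving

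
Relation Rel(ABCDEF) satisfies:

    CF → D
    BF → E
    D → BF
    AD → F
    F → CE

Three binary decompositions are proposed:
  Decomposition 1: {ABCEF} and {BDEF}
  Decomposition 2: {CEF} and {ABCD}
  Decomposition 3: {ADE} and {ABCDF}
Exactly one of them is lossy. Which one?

Decomposition 2

Decomposition 1: common = {BEF}, closure = {BCDEF} → lossless.
Decomposition 2: common = {C}, closure = {C} → lossy.
Decomposition 3: common = {AD}, closure = {ABCDEF} → lossless.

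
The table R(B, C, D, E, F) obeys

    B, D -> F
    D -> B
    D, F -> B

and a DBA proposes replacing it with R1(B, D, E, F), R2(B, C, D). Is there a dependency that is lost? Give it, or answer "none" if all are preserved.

none

B, D → F lies within R1.
D → B lies within R1.
D, F → B lies within R1.
Every dependency is enforceable on the fragments, so the decomposition is dependency-preserving.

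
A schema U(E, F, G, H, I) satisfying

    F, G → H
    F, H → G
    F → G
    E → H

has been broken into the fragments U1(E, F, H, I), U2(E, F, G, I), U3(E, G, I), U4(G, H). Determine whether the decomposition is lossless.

Chase test. Columns are E, F, G, H, I; row i has aⱼ where attribute j ∈ Ui, else bᵢⱼ.
Initial tableau (one row per fragment):
  row 1: a1 a2 b13 a4 a5
  row 2: a1 a2 a3 b24 a5
  row 3: a1 b32 a3 b34 a5
  row 4: b41 b42 a3 a4 b45
Rows 1 and 2 agree on F; apply F→G and equate their G entries.
Rows 1 and 2 agree on E; apply E→H and equate their H entries.
Rows 1 and 3 agree on E; apply E→H and equate their H entries.
Row 1 is now all distinguished symbols — the join is lossless.

Yes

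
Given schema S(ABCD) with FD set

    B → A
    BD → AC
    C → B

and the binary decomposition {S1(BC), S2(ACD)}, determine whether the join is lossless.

Yes

Common attributes: S1 ∩ S2 = {C}.
Closure of {C}: C → B applies, adding B; B → A applies, adding A. So (C)⁺ = {ABC}.
This closure contains every attribute of S1, so S1 ∩ S2 → S1. The join is lossless.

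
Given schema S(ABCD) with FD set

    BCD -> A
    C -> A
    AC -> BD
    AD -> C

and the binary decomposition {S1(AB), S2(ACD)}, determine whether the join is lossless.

Common attributes: S1 ∩ S2 = {A}.
No dependency enlarges {A}, so (A)⁺ = {A}.
The closure contains neither all of S1 = {AB} nor all of S2 = {ACD}, so the common attributes are not a superkey of either fragment. The join is lossy.

No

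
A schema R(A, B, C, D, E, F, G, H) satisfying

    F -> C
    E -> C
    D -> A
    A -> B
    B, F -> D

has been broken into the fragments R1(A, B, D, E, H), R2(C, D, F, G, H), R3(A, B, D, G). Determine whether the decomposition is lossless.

Chase test. Columns are A, B, C, D, E, F, G, H; row i has aⱼ where attribute j ∈ Ri, else bᵢⱼ.
Initial tableau (one row per fragment):
  row 1: a1 a2 b13 a4 a5 b16 b17 a8
  row 2: b21 b22 a3 a4 b25 a6 a7 a8
  row 3: a1 a2 b33 a4 b35 b36 a7 b38
Rows 1 and 2 agree on D; apply D→A and equate their A entries.
Rows 1 and 2 agree on A; apply A→B and equate their B entries.
No row becomes fully distinguished — the join is lossy.

No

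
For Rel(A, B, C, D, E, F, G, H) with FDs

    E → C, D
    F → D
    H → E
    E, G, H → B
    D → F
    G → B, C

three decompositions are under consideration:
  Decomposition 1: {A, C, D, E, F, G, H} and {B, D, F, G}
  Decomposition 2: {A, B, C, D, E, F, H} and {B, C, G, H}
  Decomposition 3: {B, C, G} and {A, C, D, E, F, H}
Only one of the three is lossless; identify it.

Decomposition 1

Decomposition 1: common = {D, F, G}, closure = {B, C, D, F, G} → lossless.
Decomposition 2: common = {B, C, H}, closure = {B, C, D, E, F, H} → lossy.
Decomposition 3: common = {C}, closure = {C} → lossy.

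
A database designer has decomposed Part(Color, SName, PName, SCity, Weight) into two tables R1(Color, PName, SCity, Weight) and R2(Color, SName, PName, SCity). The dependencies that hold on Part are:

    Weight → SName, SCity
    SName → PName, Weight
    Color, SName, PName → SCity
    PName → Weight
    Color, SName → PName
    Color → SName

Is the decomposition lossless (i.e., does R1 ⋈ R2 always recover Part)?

Common attributes: R1 ∩ R2 = {Color, PName, SCity}.
Closure of {Color, PName, SCity}: PName → Weight applies, adding Weight; Color → SName applies, adding SName. So (Color, PName, SCity)⁺ = {Color, SName, PName, SCity, Weight}.
This closure contains every attribute of R1, so R1 ∩ R2 → R1. The join is lossless.

Yes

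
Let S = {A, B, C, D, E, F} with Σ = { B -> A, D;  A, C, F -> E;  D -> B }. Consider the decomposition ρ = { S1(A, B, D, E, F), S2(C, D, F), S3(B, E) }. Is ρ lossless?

Chase test. Columns are A, B, C, D, E, F; row i has aⱼ where attribute j ∈ Si, else bᵢⱼ.
Initial tableau (one row per fragment):
  row 1: a1 a2 b13 a4 a5 a6
  row 2: b21 b22 a3 a4 b25 a6
  row 3: b31 a2 b33 b34 a5 b36
Rows 1 and 3 agree on B; apply B→A, D and equate their A, D entries.
Rows 1 and 2 agree on D; apply D→B and equate their B entries.
Rows 1 and 2 agree on B; apply B→A, D and equate their A, D entries.
No row becomes fully distinguished — the join is lossy.

No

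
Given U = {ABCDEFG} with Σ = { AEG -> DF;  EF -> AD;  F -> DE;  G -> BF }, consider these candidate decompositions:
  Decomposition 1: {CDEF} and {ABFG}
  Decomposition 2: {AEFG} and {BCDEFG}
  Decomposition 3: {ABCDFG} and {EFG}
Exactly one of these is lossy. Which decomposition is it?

Decomposition 1

Decomposition 1: common = {F}, closure = {ADEF} → lossy.
Decomposition 2: common = {EFG}, closure = {ABDEFG} → lossless.
Decomposition 3: common = {FG}, closure = {ABDEFG} → lossless.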